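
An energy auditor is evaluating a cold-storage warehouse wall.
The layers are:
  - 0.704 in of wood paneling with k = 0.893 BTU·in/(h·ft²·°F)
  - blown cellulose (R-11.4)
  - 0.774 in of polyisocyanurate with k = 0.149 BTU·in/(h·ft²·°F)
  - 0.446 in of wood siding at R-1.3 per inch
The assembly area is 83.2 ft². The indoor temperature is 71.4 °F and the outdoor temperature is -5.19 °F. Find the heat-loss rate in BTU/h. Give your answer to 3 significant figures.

0.704/0.893 = 0.7884
0.774/0.149 = 5.195
0.446 × 1.3 = 0.5798
R_total = 0.7884 + 11.4 + 5.195 + 0.5798 = 17.96 ft²·°F·h/BTU
Q = A·ΔT/R = 83.2 × (71.4 − (-5.19)) / 17.96 = 354.7 BTU/h

355 BTU/h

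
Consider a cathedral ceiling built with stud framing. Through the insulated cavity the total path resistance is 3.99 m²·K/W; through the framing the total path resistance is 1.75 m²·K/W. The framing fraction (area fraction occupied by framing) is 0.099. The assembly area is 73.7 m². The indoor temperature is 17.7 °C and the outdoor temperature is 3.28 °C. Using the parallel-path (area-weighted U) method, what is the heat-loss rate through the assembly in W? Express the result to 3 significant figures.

300 W

U_eff = 0.901/3.99 + 0.099/1.75 = 0.2258 + 0.05657 = 0.2824
R_eff = 1/U_eff = 3.541 m²·K/W
Q = 73.7 × (17.7 − 3.28) / 3.541 = 300.1 W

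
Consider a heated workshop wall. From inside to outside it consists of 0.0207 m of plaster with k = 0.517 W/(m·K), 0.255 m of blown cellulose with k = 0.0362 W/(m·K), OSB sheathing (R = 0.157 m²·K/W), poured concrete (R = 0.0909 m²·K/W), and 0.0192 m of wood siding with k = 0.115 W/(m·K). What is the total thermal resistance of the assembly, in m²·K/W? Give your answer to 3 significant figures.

0.0207/0.517 = 0.04004
0.255/0.0362 = 7.044
0.0192/0.115 = 0.167
R_total = 0.04004 + 7.044 + 0.157 + 0.0909 + 0.167 = 7.499 m²·K/W

7.50 m²·K/W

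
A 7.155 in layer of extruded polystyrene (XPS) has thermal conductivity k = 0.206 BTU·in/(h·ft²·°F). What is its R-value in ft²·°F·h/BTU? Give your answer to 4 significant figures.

R = L/k = 7.155/0.206 = 34.733 ft²·°F·h/BTU

34.73 ft²·°F·h/BTU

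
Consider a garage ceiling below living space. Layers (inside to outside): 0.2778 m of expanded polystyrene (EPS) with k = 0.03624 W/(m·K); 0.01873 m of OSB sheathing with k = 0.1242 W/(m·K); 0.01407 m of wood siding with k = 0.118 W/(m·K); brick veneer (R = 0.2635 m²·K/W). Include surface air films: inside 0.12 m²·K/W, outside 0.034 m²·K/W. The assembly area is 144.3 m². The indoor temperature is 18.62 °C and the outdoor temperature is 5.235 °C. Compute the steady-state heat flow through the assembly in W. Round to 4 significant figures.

231.2 W

0.2778/0.03624 = 7.6656
0.01873/0.1242 = 0.15081
0.01407/0.118 = 0.11924
R_total = 0.12 + 7.6656 + 0.15081 + 0.11924 + 0.2635 + 0.034 = 8.3531 m²·K/W
Q = A·ΔT/R = 144.3 × (18.62 − 5.235) / 8.3531 = 231.23 W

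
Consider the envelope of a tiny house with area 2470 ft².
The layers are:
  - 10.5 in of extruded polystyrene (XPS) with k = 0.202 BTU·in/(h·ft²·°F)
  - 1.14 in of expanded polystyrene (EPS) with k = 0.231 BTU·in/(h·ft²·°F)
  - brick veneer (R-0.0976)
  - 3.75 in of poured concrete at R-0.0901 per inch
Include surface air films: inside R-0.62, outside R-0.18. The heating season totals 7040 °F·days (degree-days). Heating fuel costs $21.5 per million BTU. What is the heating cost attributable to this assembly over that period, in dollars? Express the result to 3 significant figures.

154 dollars

10.5/0.202 = 51.98
1.14/0.231 = 4.935
3.75 × 0.0901 = 0.3379
R_total = 0.62 + 51.98 + 4.935 + 0.0976 + 0.3379 + 0.18 = 58.15 ft²·°F·h/BTU
E = A × HDD × 24 / R = 2470 × 7040 × 24 / 58.15 = 7177000 BTU
Cost = 7177000/10⁶ × 21.5 = $154.3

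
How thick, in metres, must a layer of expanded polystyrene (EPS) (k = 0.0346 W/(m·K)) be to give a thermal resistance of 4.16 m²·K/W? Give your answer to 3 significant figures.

L = R·k = 4.16 × 0.0346 = 0.1439 m

0.144 m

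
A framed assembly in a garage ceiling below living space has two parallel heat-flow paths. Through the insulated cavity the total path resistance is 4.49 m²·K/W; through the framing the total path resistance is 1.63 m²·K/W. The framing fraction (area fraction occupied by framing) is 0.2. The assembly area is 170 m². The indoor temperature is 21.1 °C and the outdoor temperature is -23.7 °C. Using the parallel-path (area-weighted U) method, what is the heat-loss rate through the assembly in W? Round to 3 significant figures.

2290 W

U_eff = 0.8/4.49 + 0.2/1.63 = 0.1782 + 0.1227 = 0.3009
R_eff = 1/U_eff = 3.324 m²·K/W
Q = 170 × (21.1 − (-23.7)) / 3.324 = 2291 W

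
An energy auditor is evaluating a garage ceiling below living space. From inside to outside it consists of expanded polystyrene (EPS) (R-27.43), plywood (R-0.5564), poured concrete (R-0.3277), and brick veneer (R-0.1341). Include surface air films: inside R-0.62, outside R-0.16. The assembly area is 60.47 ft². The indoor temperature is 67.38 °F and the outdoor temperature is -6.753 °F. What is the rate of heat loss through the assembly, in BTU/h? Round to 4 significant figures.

R_total = 0.62 + 27.43 + 0.5564 + 0.3277 + 0.1341 + 0.16 = 29.228 ft²·°F·h/BTU
Q = A·ΔT/R = 60.47 × (67.38 − (-6.753)) / 29.228 = 153.37 BTU/h

153.4 BTU/h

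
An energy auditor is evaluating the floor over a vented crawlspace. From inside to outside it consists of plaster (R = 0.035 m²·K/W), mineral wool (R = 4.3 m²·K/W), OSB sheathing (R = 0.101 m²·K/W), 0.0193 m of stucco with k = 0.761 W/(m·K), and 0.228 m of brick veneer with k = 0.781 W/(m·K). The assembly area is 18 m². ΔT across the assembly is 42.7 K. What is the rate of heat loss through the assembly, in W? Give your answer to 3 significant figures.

162 W

0.0193/0.761 = 0.02536
0.228/0.781 = 0.2919
R_total = 0.035 + 4.3 + 0.101 + 0.02536 + 0.2919 = 4.753 m²·K/W
Q = A·ΔT/R = 18 × 42.7 / 4.753 = 161.7 W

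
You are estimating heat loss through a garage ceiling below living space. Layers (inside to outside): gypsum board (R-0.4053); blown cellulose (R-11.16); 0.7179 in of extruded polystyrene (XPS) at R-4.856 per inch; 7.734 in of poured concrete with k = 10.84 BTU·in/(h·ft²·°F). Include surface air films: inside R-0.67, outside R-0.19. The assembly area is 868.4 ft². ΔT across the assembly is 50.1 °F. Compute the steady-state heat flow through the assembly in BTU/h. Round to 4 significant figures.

0.7179 × 4.856 = 3.4861
7.734/10.84 = 0.71347
R_total = 0.67 + 0.4053 + 11.16 + 3.4861 + 0.71347 + 0.19 = 16.625 ft²·°F·h/BTU
Q = A·ΔT/R = 868.4 × 50.1 / 16.625 = 2617 BTU/h

2617 BTU/h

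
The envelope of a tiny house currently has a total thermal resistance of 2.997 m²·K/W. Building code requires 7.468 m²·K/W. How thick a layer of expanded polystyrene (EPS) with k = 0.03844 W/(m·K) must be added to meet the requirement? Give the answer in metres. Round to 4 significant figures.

ΔR = 7.468 − 2.997 = 4.471 m²·K/W
L = ΔR × k = 4.471 × 0.03844 = 0.17187 m

0.1719 m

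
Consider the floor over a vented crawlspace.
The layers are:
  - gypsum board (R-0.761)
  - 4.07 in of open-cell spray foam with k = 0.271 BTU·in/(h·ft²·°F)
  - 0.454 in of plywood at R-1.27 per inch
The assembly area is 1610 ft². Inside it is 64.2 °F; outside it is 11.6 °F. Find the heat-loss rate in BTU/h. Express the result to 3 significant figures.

5180 BTU/h

4.07/0.271 = 15.02
0.454 × 1.27 = 0.5766
R_total = 0.761 + 15.02 + 0.5766 = 16.36 ft²·°F·h/BTU
Q = A·ΔT/R = 1610 × (64.2 − 11.6) / 16.36 = 5178 BTU/h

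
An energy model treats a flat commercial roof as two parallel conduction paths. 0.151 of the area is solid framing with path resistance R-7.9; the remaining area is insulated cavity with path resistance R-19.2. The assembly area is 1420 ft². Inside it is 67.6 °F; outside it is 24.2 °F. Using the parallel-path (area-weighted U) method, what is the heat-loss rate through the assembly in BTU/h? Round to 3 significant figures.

3900 BTU/h

U_eff = 0.849/19.2 + 0.151/7.9 = 0.04422 + 0.01911 = 0.06333
R_eff = 1/U_eff = 15.79 ft²·°F·h/BTU
Q = 1420 × (67.6 − 24.2) / 15.79 = 3903 BTU/h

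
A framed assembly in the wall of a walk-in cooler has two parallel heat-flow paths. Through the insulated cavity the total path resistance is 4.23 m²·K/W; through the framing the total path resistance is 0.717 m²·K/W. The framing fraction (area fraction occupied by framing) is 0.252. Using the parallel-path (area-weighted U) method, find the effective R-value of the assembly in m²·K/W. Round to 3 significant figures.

1.89 m²·K/W

U_eff = 0.748/4.23 + 0.252/0.717 = 0.1768 + 0.3515 = 0.5283
R_eff = 1/U_eff = 1.893 m²·K/W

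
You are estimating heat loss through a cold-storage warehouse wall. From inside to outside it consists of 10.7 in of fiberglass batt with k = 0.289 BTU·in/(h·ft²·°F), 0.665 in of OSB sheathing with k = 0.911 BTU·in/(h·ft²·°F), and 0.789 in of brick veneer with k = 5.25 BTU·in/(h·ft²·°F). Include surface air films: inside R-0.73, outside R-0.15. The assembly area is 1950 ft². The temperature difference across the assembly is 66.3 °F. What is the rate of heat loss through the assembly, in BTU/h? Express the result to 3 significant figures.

3330 BTU/h

10.7/0.289 = 37.02
0.665/0.911 = 0.73
0.789/5.25 = 0.1503
R_total = 0.73 + 37.02 + 0.73 + 0.1503 + 0.15 = 38.78 ft²·°F·h/BTU
Q = A·ΔT/R = 1950 × 66.3 / 38.78 = 3333 BTU/h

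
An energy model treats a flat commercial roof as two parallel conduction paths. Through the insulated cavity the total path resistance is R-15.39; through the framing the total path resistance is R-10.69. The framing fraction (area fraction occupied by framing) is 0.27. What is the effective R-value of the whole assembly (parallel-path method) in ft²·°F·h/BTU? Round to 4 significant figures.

13.76 ft²·°F·h/BTU

U_eff = 0.73/15.39 + 0.27/10.69 = 0.047433 + 0.025257 = 0.072691
R_eff = 1/U_eff = 13.757 ft²·°F·h/BTU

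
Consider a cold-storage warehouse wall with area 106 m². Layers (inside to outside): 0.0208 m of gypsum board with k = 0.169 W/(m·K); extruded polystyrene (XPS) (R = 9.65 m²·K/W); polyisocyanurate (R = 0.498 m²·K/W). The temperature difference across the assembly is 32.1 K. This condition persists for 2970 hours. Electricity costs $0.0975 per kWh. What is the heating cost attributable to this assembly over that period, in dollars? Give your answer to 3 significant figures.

95.9 dollars

0.0208/0.169 = 0.1231
R_total = 0.1231 + 9.65 + 0.498 = 10.27 m²·K/W
Q = 106 × 32.1 / 10.27 = 331.3 W
E = 331.3 W × 2970 h / 1000 = 983.9 kWh
Cost = 983.9 × 0.0975 = $95.93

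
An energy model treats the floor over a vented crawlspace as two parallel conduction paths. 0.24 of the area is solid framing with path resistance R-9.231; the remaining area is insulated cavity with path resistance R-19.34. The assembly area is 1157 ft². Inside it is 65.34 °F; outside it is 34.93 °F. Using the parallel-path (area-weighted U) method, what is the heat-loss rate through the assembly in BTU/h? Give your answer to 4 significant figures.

U_eff = 0.76/19.34 + 0.24/9.231 = 0.039297 + 0.025999 = 0.065296
R_eff = 1/U_eff = 15.315 ft²·°F·h/BTU
Q = 1157 × (65.34 − 34.93) / 15.315 = 2297.4 BTU/h

2297 BTU/h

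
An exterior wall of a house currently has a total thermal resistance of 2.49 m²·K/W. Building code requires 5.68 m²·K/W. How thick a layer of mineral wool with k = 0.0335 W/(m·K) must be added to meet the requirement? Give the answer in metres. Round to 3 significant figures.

0.107 m

ΔR = 5.68 − 2.49 = 3.19 m²·K/W
L = ΔR × k = 3.19 × 0.0335 = 0.1069 m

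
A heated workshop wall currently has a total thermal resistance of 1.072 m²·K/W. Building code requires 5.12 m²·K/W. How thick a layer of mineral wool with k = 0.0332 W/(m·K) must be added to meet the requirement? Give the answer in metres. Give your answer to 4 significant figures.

0.1344 m

ΔR = 5.12 − 1.072 = 4.048 m²·K/W
L = ΔR × k = 4.048 × 0.0332 = 0.13439 m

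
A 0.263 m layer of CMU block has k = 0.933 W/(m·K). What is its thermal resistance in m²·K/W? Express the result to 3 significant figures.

0.282 m²·K/W

R = L/k = 0.263/0.933 = 0.2819 m²·K/W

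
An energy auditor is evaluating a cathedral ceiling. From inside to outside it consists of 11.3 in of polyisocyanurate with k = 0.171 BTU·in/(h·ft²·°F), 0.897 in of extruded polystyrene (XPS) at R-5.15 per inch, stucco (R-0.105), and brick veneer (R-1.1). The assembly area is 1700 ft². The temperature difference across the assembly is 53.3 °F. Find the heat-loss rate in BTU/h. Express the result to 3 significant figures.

1260 BTU/h

11.3/0.171 = 66.08
0.897 × 5.15 = 4.62
R_total = 66.08 + 4.62 + 0.105 + 1.1 = 71.91 ft²·°F·h/BTU
Q = A·ΔT/R = 1700 × 53.3 / 71.91 = 1260 BTU/h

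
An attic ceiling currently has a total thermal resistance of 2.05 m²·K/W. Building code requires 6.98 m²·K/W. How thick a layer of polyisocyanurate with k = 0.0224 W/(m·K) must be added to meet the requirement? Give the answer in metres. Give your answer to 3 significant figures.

ΔR = 6.98 − 2.05 = 4.93 m²·K/W
L = ΔR × k = 4.93 × 0.0224 = 0.1104 m

0.110 m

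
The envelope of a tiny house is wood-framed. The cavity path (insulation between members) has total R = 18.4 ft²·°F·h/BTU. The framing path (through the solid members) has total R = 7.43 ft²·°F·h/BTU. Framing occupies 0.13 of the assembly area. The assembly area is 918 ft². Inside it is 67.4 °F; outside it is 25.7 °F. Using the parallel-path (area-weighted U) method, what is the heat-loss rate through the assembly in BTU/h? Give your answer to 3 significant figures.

U_eff = 0.87/18.4 + 0.13/7.43 = 0.04728 + 0.0175 = 0.06478
R_eff = 1/U_eff = 15.44 ft²·°F·h/BTU
Q = 918 × (67.4 − 25.7) / 15.44 = 2480 BTU/h

2480 BTU/h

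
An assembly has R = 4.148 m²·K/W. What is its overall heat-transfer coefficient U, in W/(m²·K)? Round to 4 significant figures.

U = 1/R = 1/4.148 = 0.24108

0.2411 W/(m²·K)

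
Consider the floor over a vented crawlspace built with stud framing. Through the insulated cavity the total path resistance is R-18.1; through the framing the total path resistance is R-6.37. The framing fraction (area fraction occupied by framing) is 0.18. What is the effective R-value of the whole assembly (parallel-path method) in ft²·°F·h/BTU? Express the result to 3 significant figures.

13.6 ft²·°F·h/BTU

U_eff = 0.82/18.1 + 0.18/6.37 = 0.0453 + 0.02826 = 0.07356
R_eff = 1/U_eff = 13.59 ft²·°F·h/BTU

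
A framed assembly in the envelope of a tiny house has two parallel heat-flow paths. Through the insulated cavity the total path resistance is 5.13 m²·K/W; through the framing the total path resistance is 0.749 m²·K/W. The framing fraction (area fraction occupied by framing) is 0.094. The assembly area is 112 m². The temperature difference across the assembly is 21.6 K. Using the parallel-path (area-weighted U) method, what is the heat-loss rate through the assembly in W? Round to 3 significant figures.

731 W

U_eff = 0.906/5.13 + 0.094/0.749 = 0.1766 + 0.1255 = 0.3021
R_eff = 1/U_eff = 3.31 m²·K/W
Q = 112 × 21.6 / 3.31 = 730.9 W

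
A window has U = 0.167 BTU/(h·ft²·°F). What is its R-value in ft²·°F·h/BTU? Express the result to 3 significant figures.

R = 1/U = 1/0.167 = 5.988

5.99 ft²·°F·h/BTU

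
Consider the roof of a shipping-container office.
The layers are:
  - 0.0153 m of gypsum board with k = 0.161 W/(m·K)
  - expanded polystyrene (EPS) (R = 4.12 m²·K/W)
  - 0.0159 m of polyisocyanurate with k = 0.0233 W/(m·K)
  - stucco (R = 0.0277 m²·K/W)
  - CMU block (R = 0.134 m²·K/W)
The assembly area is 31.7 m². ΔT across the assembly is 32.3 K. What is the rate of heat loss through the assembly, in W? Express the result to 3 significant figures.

202 W

0.0153/0.161 = 0.09503
0.0159/0.0233 = 0.6824
R_total = 0.09503 + 4.12 + 0.6824 + 0.0277 + 0.134 = 5.059 m²·K/W
Q = A·ΔT/R = 31.7 × 32.3 / 5.059 = 202.4 W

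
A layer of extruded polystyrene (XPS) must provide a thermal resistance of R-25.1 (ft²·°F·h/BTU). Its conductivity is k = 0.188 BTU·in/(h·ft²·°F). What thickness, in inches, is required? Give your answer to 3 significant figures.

4.72 in

L = R × k = 25.1 × 0.188 = 4.719 in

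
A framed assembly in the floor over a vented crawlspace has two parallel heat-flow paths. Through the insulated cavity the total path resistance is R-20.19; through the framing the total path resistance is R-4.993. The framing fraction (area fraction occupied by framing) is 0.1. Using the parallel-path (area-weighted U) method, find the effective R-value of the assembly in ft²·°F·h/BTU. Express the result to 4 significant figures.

U_eff = 0.9/20.19 + 0.1/4.993 = 0.044577 + 0.020028 = 0.064605
R_eff = 1/U_eff = 15.479 ft²·°F·h/BTU

15.48 ft²·°F·h/BTU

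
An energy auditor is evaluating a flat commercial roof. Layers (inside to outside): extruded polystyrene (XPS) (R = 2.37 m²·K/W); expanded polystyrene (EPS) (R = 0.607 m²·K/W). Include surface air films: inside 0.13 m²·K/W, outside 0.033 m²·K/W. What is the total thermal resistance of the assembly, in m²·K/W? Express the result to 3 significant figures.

3.14 m²·K/W

R_total = 0.13 + 2.37 + 0.607 + 0.033 = 3.14 m²·K/W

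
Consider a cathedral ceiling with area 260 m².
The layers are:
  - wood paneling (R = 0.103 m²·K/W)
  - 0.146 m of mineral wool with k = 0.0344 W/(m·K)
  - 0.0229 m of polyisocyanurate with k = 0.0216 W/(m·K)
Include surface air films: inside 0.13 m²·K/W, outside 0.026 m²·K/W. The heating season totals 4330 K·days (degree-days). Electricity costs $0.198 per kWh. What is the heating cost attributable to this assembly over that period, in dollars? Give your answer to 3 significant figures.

962 dollars

0.146/0.0344 = 4.244
0.0229/0.0216 = 1.06
R_total = 0.13 + 0.103 + 4.244 + 1.06 + 0.026 = 5.563 m²·K/W
E = A × HDD × 24 / R / 1000 = 260 × 4330 × 24 / 5.563 / 1000 = 4857 kWh
Cost = 4857 × 0.198 = $961.6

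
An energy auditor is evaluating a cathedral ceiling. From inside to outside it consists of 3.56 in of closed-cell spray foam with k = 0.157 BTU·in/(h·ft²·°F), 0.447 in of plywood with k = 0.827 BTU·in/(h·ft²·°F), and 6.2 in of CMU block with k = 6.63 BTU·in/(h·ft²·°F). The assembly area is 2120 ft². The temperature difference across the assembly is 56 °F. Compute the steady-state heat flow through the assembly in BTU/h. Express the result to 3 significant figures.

4920 BTU/h

3.56/0.157 = 22.68
0.447/0.827 = 0.5405
6.2/6.63 = 0.9351
R_total = 22.68 + 0.5405 + 0.9351 = 24.15 ft²·°F·h/BTU
Q = A·ΔT/R = 2120 × 56 / 24.15 = 4916 BTU/h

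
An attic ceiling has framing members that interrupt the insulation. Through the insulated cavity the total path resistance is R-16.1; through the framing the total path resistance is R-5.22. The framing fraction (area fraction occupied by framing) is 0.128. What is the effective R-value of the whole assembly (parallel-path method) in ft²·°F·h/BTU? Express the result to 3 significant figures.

12.7 ft²·°F·h/BTU

U_eff = 0.872/16.1 + 0.128/5.22 = 0.05416 + 0.02452 = 0.07868
R_eff = 1/U_eff = 12.71 ft²·°F·h/BTU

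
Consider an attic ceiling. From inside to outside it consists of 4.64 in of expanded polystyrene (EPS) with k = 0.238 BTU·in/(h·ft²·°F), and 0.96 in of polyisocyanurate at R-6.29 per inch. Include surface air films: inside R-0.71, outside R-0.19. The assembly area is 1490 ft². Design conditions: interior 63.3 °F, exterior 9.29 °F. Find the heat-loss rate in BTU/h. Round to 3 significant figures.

4.64/0.238 = 19.5
0.96 × 6.29 = 6.038
R_total = 0.71 + 19.5 + 6.038 + 0.19 = 26.43 ft²·°F·h/BTU
Q = A·ΔT/R = 1490 × (63.3 − 9.29) / 26.43 = 3044 BTU/h

3040 BTU/h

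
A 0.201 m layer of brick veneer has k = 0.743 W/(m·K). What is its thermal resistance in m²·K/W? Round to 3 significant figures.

0.271 m²·K/W

R = L/k = 0.201/0.743 = 0.2705 m²·K/W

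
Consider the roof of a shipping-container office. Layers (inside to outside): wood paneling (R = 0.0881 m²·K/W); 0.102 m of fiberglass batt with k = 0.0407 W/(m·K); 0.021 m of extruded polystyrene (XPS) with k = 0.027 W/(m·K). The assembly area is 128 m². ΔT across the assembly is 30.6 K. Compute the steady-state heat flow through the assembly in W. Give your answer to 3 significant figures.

0.102/0.0407 = 2.506
0.021/0.027 = 0.7778
R_total = 0.0881 + 2.506 + 0.7778 = 3.372 m²·K/W
Q = A·ΔT/R = 128 × 30.6 / 3.372 = 1162 W

1160 W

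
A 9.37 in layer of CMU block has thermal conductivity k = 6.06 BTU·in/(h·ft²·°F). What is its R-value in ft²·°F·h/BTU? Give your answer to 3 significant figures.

1.55 ft²·°F·h/BTU

R = L/k = 9.37/6.06 = 1.546 ft²·°F·h/BTU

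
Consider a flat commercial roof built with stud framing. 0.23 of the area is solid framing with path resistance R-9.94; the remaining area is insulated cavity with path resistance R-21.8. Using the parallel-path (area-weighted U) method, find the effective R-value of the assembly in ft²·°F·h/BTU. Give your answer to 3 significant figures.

U_eff = 0.77/21.8 + 0.23/9.94 = 0.03532 + 0.02314 = 0.05846
R_eff = 1/U_eff = 17.11 ft²·°F·h/BTU

17.1 ft²·°F·h/BTU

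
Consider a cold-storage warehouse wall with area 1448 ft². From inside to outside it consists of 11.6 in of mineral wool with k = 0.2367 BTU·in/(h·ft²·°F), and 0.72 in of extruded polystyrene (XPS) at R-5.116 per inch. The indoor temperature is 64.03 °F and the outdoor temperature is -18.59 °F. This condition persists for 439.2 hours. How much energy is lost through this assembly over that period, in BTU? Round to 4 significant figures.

997200 BTU

11.6/0.2367 = 49.007
0.72 × 5.116 = 3.6835
R_total = 49.007 + 3.6835 = 52.691 ft²·°F·h/BTU
Q = 1448 × (64.03 − (-18.59)) / 52.691 = 2270.5 BTU/h
E = 2270.5 × 439.2 = 997200 BTU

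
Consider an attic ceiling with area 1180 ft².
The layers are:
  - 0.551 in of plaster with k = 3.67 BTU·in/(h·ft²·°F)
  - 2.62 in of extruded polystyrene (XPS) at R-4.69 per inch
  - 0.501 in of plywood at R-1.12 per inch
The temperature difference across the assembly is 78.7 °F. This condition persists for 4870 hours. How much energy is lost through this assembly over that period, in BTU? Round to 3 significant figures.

0.551/3.67 = 0.1501
2.62 × 4.69 = 12.29
0.501 × 1.12 = 0.5611
R_total = 0.1501 + 12.29 + 0.5611 = 13 ft²·°F·h/BTU
Q = 1180 × 78.7 / 13 = 7144 BTU/h
E = 7144 × 4870 = 34790000 BTU

34800000 BTU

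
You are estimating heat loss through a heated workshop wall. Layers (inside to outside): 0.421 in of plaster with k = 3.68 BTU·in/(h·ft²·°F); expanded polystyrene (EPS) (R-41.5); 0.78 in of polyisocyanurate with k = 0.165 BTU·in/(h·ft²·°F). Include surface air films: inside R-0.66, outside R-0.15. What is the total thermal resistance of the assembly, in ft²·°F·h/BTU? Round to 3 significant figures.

47.2 ft²·°F·h/BTU

0.421/3.68 = 0.1144
0.78/0.165 = 4.727
R_total = 0.66 + 0.1144 + 41.5 + 4.727 + 0.15 = 47.15 ft²·°F·h/BTU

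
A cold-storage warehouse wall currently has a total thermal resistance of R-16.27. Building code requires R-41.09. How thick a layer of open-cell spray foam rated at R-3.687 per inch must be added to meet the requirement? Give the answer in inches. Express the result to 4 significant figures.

6.732 in

ΔR = 41.09 − 16.27 = 24.82 ft²·°F·h/BTU
L = ΔR / (R/in) = 24.82/3.687 = 6.7318 in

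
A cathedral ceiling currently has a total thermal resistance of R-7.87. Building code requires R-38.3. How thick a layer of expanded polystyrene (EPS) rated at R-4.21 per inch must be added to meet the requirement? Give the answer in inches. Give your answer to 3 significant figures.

ΔR = 38.3 − 7.87 = 30.43 ft²·°F·h/BTU
L = ΔR / (R/in) = 30.43/4.21 = 7.228 in

7.23 in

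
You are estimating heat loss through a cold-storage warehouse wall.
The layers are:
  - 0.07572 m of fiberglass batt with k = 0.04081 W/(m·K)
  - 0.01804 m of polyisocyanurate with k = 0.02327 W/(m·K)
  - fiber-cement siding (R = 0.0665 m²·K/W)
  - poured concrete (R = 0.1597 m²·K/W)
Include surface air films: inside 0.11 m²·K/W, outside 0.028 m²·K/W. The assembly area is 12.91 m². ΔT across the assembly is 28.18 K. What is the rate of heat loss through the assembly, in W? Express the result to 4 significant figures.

121.5 W

0.07572/0.04081 = 1.8554
0.01804/0.02327 = 0.77525
R_total = 0.11 + 1.8554 + 0.77525 + 0.0665 + 0.1597 + 0.028 = 2.9949 m²·K/W
Q = A·ΔT/R = 12.91 × 28.18 / 2.9949 = 121.48 W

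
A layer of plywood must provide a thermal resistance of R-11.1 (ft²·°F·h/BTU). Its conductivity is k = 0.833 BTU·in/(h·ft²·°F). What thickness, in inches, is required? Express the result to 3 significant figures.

L = R × k = 11.1 × 0.833 = 9.246 in

9.25 in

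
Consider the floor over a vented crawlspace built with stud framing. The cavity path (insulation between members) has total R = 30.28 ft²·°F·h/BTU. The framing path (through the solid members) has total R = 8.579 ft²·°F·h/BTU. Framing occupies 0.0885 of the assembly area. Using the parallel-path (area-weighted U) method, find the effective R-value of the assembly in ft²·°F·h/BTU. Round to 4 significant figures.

U_eff = 0.9115/30.28 + 0.0885/8.579 = 0.030102 + 0.010316 = 0.040418
R_eff = 1/U_eff = 24.741 ft²·°F·h/BTU

24.74 ft²·°F·h/BTU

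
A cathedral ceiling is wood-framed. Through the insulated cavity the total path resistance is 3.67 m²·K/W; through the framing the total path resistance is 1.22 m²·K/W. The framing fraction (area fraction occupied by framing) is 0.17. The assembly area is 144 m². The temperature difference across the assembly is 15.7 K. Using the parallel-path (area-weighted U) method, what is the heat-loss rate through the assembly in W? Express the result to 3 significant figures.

826 W

U_eff = 0.83/3.67 + 0.17/1.22 = 0.2262 + 0.1393 = 0.3655
R_eff = 1/U_eff = 2.736 m²·K/W
Q = 144 × 15.7 / 2.736 = 826.3 W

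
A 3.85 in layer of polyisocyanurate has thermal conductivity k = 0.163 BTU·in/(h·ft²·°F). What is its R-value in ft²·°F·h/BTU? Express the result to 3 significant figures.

R = L/k = 3.85/0.163 = 23.62 ft²·°F·h/BTU

23.6 ft²·°F·h/BTU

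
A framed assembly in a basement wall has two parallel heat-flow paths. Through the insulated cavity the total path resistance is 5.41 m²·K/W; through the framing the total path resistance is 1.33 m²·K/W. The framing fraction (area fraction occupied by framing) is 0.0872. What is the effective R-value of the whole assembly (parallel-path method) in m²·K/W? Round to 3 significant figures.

U_eff = 0.9128/5.41 + 0.0872/1.33 = 0.1687 + 0.06556 = 0.2343
R_eff = 1/U_eff = 4.268 m²·K/W

4.27 m²·K/W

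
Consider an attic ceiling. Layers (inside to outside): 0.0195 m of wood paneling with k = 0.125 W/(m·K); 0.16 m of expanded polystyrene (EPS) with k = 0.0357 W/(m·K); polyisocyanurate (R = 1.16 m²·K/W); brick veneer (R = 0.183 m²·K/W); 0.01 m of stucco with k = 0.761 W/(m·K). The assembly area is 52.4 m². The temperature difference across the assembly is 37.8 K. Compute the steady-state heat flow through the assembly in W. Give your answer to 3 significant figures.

330 W

0.0195/0.125 = 0.156
0.16/0.0357 = 4.482
0.01/0.761 = 0.01314
R_total = 0.156 + 4.482 + 1.16 + 0.183 + 0.01314 = 5.994 m²·K/W
Q = A·ΔT/R = 52.4 × 37.8 / 5.994 = 330.5 W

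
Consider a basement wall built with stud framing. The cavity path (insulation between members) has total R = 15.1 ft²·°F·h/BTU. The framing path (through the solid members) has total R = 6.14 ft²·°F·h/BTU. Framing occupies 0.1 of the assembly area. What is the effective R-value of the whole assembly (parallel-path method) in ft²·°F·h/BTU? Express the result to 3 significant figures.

U_eff = 0.9/15.1 + 0.1/6.14 = 0.0596 + 0.01629 = 0.07589
R_eff = 1/U_eff = 13.18 ft²·°F·h/BTU

13.2 ft²·°F·h/BTU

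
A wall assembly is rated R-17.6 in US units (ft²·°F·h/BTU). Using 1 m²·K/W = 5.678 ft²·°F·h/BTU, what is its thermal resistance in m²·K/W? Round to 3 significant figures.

3.10 m²·K/W

R_SI = 17.6/5.678 = 3.1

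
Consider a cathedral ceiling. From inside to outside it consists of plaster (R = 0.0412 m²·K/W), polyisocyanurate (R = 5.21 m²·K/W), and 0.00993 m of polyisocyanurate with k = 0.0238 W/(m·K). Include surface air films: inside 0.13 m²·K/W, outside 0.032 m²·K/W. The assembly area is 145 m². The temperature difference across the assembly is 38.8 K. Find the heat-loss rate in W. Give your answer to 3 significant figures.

965 W

0.00993/0.0238 = 0.4172
R_total = 0.13 + 0.0412 + 5.21 + 0.4172 + 0.032 = 5.83 m²·K/W
Q = A·ΔT/R = 145 × 38.8 / 5.83 = 964.9 W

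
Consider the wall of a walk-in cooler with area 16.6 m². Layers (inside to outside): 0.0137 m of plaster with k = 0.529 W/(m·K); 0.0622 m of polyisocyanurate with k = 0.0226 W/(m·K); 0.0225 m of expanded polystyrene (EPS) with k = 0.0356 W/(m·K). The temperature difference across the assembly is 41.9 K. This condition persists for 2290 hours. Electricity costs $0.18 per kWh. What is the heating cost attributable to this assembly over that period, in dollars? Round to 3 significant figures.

84.1 dollars

0.0137/0.529 = 0.0259
0.0622/0.0226 = 2.752
0.0225/0.0356 = 0.632
R_total = 0.0259 + 2.752 + 0.632 = 3.41 m²·K/W
Q = 16.6 × 41.9 / 3.41 = 204 W
E = 204 W × 2290 h / 1000 = 467.1 kWh
Cost = 467.1 × 0.18 = $84.07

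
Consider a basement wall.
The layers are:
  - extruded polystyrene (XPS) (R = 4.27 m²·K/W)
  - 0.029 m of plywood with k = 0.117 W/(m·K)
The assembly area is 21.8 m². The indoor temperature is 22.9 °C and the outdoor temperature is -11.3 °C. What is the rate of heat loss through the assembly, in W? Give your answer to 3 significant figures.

0.029/0.117 = 0.2479
R_total = 4.27 + 0.2479 = 4.518 m²·K/W
Q = A·ΔT/R = 21.8 × (22.9 − (-11.3)) / 4.518 = 165 W

165 W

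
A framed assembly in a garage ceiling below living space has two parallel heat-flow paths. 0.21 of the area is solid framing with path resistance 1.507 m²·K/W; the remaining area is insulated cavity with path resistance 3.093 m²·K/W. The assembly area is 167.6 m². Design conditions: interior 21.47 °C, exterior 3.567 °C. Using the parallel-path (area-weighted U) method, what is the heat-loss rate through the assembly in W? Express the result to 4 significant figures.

U_eff = 0.79/3.093 + 0.21/1.507 = 0.25542 + 0.13935 = 0.39477
R_eff = 1/U_eff = 2.5332 m²·K/W
Q = 167.6 × (21.47 − 3.567) / 2.5332 = 1184.5 W

1185 W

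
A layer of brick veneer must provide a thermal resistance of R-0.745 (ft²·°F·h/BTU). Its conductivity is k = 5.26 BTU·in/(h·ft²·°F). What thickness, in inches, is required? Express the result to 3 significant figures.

3.92 in

L = R × k = 0.745 × 5.26 = 3.919 in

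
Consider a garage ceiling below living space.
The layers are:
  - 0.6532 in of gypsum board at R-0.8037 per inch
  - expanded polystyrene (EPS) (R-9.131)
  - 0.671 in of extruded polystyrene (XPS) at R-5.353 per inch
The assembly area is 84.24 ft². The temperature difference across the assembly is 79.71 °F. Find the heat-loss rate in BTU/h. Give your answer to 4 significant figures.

0.6532 × 0.8037 = 0.52498
0.671 × 5.353 = 3.5919
R_total = 0.52498 + 9.131 + 3.5919 = 13.248 ft²·°F·h/BTU
Q = A·ΔT/R = 84.24 × 79.71 / 13.248 = 506.86 BTU/h

506.9 BTU/h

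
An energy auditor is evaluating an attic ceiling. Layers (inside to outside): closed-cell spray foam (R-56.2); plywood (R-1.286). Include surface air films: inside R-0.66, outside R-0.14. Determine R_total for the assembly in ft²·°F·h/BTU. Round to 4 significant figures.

58.29 ft²·°F·h/BTU

R_total = 0.66 + 56.2 + 1.286 + 0.14 = 58.286 ft²·°F·h/BTU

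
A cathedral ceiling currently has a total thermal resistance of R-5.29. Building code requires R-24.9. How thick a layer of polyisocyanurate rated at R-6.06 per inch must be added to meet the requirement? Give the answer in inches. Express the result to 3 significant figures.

ΔR = 24.9 − 5.29 = 19.61 ft²·°F·h/BTU
L = ΔR / (R/in) = 19.61/6.06 = 3.236 in

3.24 in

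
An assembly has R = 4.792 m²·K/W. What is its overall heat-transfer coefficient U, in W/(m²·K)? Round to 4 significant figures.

U = 1/R = 1/4.792 = 0.20868

0.2087 W/(m²·K)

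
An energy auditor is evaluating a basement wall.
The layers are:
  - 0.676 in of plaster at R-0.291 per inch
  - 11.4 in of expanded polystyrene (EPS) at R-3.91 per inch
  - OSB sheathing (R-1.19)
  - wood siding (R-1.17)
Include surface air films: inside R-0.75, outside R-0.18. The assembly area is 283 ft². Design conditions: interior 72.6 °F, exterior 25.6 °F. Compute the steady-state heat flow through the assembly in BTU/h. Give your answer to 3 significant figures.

277 BTU/h

0.676 × 0.291 = 0.1967
11.4 × 3.91 = 44.57
R_total = 0.75 + 0.1967 + 44.57 + 1.19 + 1.17 + 0.18 = 48.06 ft²·°F·h/BTU
Q = A·ΔT/R = 283 × (72.6 − 25.6) / 48.06 = 276.8 BTU/h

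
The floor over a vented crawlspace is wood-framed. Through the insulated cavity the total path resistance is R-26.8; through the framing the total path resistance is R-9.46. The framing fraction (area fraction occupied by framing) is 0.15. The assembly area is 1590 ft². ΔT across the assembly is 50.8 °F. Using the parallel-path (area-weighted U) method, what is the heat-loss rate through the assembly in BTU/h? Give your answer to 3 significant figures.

3840 BTU/h

U_eff = 0.85/26.8 + 0.15/9.46 = 0.03172 + 0.01586 = 0.04757
R_eff = 1/U_eff = 21.02 ft²·°F·h/BTU
Q = 1590 × 50.8 / 21.02 = 3843 BTU/h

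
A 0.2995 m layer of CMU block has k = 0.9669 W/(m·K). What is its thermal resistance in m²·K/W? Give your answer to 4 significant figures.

0.3098 m²·K/W

R = L/k = 0.2995/0.9669 = 0.30975 m²·K/W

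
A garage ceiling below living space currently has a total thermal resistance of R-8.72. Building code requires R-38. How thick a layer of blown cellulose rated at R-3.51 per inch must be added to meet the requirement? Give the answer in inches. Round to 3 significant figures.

ΔR = 38 − 8.72 = 29.28 ft²·°F·h/BTU
L = ΔR / (R/in) = 29.28/3.51 = 8.342 in

8.34 in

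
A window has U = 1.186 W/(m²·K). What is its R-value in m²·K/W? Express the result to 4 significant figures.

R = 1/U = 1/1.186 = 0.84317

0.8432 m²·K/W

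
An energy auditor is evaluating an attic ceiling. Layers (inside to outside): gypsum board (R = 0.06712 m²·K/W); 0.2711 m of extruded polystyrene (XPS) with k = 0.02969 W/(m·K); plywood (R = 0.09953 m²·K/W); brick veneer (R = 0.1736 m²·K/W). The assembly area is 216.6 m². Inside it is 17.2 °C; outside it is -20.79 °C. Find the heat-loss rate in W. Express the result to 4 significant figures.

868.8 W

0.2711/0.02969 = 9.131
R_total = 0.06712 + 9.131 + 0.09953 + 0.1736 = 9.4713 m²·K/W
Q = A·ΔT/R = 216.6 × (17.2 − (-20.79)) / 9.4713 = 868.8 W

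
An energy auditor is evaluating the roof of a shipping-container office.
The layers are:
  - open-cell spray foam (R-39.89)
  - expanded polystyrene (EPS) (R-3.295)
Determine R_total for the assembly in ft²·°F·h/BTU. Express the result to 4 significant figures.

43.19 ft²·°F·h/BTU

R_total = 39.89 + 3.295 = 43.185 ft²·°F·h/BTU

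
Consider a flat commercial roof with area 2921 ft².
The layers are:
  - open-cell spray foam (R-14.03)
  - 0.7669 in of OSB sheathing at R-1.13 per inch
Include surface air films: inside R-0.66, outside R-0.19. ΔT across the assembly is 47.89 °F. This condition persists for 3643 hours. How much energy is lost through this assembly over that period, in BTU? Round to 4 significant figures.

32360000 BTU

0.7669 × 1.13 = 0.8666
R_total = 0.66 + 14.03 + 0.8666 + 0.19 = 15.747 ft²·°F·h/BTU
Q = 2921 × 47.89 / 15.747 = 8883.6 BTU/h
E = 8883.6 × 3643 = 32363000 BTU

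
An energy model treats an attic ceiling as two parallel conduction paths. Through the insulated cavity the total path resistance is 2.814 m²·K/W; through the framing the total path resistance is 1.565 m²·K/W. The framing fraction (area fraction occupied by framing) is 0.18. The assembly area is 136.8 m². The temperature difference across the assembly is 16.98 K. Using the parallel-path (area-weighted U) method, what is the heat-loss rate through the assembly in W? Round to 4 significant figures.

U_eff = 0.82/2.814 + 0.18/1.565 = 0.2914 + 0.11502 = 0.40642
R_eff = 1/U_eff = 2.4605 m²·K/W
Q = 136.8 × 16.98 / 2.4605 = 944.05 W

944.0 W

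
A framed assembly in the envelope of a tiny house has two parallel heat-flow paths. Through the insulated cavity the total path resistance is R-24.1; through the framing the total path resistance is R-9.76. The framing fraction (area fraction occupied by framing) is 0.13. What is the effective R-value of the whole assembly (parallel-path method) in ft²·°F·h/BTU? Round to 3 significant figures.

20.2 ft²·°F·h/BTU

U_eff = 0.87/24.1 + 0.13/9.76 = 0.0361 + 0.01332 = 0.04942
R_eff = 1/U_eff = 20.24 ft²·°F·h/BTU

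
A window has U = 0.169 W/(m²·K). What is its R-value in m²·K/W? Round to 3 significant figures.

R = 1/U = 1/0.169 = 5.917

5.92 m²·K/W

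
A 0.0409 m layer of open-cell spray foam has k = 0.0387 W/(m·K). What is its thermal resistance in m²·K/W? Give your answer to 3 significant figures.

1.06 m²·K/W

R = L/k = 0.0409/0.0387 = 1.057 m²·K/W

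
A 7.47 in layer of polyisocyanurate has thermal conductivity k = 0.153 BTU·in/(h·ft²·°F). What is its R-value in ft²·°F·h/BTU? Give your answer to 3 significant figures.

R = L/k = 7.47/0.153 = 48.82 ft²·°F·h/BTU

48.8 ft²·°F·h/BTU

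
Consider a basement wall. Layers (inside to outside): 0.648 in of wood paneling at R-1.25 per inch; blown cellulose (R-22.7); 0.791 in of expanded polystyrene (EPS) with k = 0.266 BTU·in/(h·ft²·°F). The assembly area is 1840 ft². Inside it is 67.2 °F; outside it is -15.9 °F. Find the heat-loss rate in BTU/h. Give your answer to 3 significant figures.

5770 BTU/h

0.648 × 1.25 = 0.81
0.791/0.266 = 2.974
R_total = 0.81 + 22.7 + 2.974 = 26.48 ft²·°F·h/BTU
Q = A·ΔT/R = 1840 × (67.2 − (-15.9)) / 26.48 = 5774 BTU/h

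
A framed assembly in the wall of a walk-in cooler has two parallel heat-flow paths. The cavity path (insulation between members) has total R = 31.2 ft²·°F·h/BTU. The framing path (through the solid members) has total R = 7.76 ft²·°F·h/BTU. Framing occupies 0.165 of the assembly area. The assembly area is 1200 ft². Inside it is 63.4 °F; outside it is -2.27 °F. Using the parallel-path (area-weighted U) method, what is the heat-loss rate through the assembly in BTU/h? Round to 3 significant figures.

U_eff = 0.835/31.2 + 0.165/7.76 = 0.02676 + 0.02126 = 0.04803
R_eff = 1/U_eff = 20.82 ft²·°F·h/BTU
Q = 1200 × (63.4 − (-2.27)) / 20.82 = 3785 BTU/h

3780 BTU/h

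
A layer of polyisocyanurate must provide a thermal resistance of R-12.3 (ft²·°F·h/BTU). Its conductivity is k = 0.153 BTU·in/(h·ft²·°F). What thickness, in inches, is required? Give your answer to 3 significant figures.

L = R × k = 12.3 × 0.153 = 1.882 in

1.88 in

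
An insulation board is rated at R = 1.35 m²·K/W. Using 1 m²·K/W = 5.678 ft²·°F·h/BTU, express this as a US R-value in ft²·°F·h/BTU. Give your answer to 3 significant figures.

7.67 ft²·°F·h/BTU

R_US = 1.35 × 5.678 = 7.665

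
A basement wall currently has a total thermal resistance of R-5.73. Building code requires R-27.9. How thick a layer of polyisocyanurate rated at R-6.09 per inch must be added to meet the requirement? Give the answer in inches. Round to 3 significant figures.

3.64 in

ΔR = 27.9 − 5.73 = 22.17 ft²·°F·h/BTU
L = ΔR / (R/in) = 22.17/6.09 = 3.64 in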